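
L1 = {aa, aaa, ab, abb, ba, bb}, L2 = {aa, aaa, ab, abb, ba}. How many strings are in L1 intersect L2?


L1 = {aa, aaa, ab, abb, ba, bb}
L2 = {aa, aaa, ab, abb, ba}
Checking each string in L1 against L2:
  'aa': in L2? Yes
  'aaa': in L2? Yes
  'ab': in L2? Yes
  'abb': in L2? Yes
  'ba': in L2? Yes
  'bb': in L2? No
Intersection = {aa, aaa, ab, abb, ba}
|L1 ∩ L2| = 5

5


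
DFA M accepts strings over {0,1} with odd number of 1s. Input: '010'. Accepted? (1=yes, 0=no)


DFA has 2 states: q_even (start, accept=no) and q_odd
Processing string '010' character by character:
  Position 0: read '0', 1-count=0 -> q_even (no change)
  Position 1: read '1', 1-count=1 -> q_odd
  Position 2: read '0', 1-count=1 -> q_odd (no change)
Final state: q_odd, total 1s = 1 (odd); the DFA requires an odd count -> accept

1


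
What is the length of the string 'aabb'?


String: 'aabb'
Counting characters:
  'a' appears 2 time(s)
  'b' appears 2 time(s)
Total length = 2 + 2 = 4

4


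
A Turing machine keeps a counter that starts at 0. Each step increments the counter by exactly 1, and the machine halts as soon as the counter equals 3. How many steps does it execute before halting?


Counter starts at 0. Counting sequence:
  Step 1: counter = 1
  Step 2: counter = 2
  Step 3: counter = 3
Counter reached 3 -> halt
Total steps = 3

3


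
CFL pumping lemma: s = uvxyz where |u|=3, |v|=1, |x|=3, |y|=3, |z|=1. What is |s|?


|s| = |u| + |v| + |x| + |y| + |z|
= 3 + 1 + 3 + 3 + 1
= 4 + 3 + 4
= 7 + 4
= 11

11


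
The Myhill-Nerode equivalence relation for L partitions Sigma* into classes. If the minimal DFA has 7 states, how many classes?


Myhill-Nerode theorem:
Number of equivalence classes = number of states in minimal DFA
Minimal DFA states = 7
Therefore equivalence classes = 7

7


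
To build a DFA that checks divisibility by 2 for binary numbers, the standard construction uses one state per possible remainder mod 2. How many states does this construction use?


Divisibility by 2 is tracked via the remainder mod 2: 0, 1, ..., 1
The construction assigns one state to each remainder
Number of remainders = 2

2


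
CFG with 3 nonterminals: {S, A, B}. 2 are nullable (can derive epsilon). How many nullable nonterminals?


Nonterminals: {S, A, B}
A nonterminal is nullable if it can derive epsilon
Counting nullable nonterminals: 2
Total nullable = 2

2


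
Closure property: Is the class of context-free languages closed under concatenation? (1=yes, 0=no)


CFL closure properties:
  Closed under: union, concatenation, Kleene star
  NOT closed under: intersection, complement
Operation 'concatenation' is in closed list -> Yes (closed)

1


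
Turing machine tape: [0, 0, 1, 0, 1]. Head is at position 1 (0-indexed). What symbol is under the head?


Tape: [0, 0, 1, 0, 1]
Positions: 0 1 2 3 4
Values:    0 0 1 0 1
Head at position 1
tape[1] = 0

0


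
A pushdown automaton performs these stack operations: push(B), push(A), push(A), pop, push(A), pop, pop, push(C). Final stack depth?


Tracing stack operations:
  push(B) -> stack = [B], depth=1
  push(A) -> stack = [B,A], depth=2
  push(A) -> stack = [B,A,A], depth=3
  pop -> removed A, stack = [B,A], depth=2
  push(A) -> stack = [B,A,A], depth=3
  pop -> removed A, stack = [B,A], depth=2
  pop -> removed A, stack = [B], depth=1
  push(C) -> stack = [B,C], depth=2
Final depth = 2

2


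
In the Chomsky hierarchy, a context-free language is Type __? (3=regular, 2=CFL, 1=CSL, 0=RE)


Chomsky hierarchy levels:
  Type 3: Regular (DFA/NFA/regex)
  Type 2: Context-free (PDA)
  Type 1: Context-sensitive
  Type 0: Recursively enumerable (TM)
'context-free' corresponds to Type 2

2


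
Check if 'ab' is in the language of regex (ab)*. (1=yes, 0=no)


Pattern: (ab)*
String: 'ab'
Pattern requires: zero or more repetitions of 'ab'
Pairs: ['ab']
All pairs are 'ab'? Yes
Result: 1

1


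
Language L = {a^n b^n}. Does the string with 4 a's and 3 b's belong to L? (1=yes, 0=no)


Language requires equal numbers of a's and b's
PDA pushes for each 'a', pops for each 'b'
Number of a's = 4
Number of b's = 3
4 != 3 -> Reject

0


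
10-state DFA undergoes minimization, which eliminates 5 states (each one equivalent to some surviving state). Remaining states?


Original DFA: 10 states
Redundant states removed: 5
Minimized states = original - removed
= 10 - 5
= 5

5


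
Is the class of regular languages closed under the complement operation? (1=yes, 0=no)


Regular languages are closed under:
- Union (DFA product construction)
- Intersection (DFA product construction)
- Complement (swap accept/reject states)
- Concatenation (NFA construction)
- Kleene star (NFA construction)
complement is in this list
Therefore: closed

1


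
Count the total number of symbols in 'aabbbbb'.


String: 'aabbbbb'
Counting characters:
  'a' appears 2 time(s)
  'b' appears 5 time(s)
Total length = 2 + 5 = 7

7


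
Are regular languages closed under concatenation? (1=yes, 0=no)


Regular languages are closed under all standard operations:
- Union: Yes (product construction)
- Intersection: Yes (product construction)
- Complement: Yes (swap accept/reject)
- Concatenation: Yes (NFA construction)
Operation: concatenation -> Closed

1


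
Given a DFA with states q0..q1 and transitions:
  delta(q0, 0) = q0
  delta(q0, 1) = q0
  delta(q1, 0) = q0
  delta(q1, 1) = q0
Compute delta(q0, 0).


Looking up transition function:
delta(q0, 0) in the table
Row: q0, Column: 0
Result: q0

q0


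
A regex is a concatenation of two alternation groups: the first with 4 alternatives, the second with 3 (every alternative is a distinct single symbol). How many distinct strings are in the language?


First group: 4 alternatives
Second group: 3 alternatives
Concatenation: each choice from group 1 pairs with each from group 2
Total = 4 x 3 = 12

12


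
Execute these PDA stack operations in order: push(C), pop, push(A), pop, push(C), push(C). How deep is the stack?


Tracing stack operations:
  push(C) -> stack = [C], depth=1
  pop -> removed C, stack = [], depth=0
  push(A) -> stack = [A], depth=1
  pop -> removed A, stack = [], depth=0
  push(C) -> stack = [C], depth=1
  push(C) -> stack = [C,C], depth=2
Final depth = 2

2


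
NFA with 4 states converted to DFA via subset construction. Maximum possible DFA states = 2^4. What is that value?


NFA has 4 states
Subset construction: each DFA state = subset of NFA states
Maximum subsets = 2^4
2^4 = 16

16


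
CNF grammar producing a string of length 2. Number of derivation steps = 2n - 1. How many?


Chomsky Normal Form derivation:
String length n = 2
Each step either:
  - Splits a nonterminal into two (n-1 such steps)
  - Converts a nonterminal to terminal (n such steps)
Total = (n-1) + n = 2n - 1
= 2(2) - 1
= 4 - 1
= 3

3


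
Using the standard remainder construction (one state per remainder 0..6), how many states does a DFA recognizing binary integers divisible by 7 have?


Divisibility by 7 is tracked via the remainder mod 7: 0, 1, ..., 6
The construction assigns one state to each remainder
Number of remainders = 7

7


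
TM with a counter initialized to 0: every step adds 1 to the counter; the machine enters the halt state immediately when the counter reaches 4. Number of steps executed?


Counter starts at 0. Counting sequence:
  Step 1: counter = 1
  Step 2: counter = 2
  Step 3: counter = 3
  Step 4: counter = 4
Counter reached 4 -> halt
Total steps = 4

4


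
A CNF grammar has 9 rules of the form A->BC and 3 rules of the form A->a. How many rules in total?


CNF allows two rule forms:
  A -> BC (binary): 9 rules
  A -> a (terminal): 3 rules
Total = 9 + 3 = 12

12


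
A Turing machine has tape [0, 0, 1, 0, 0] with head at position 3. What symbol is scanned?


Tape: [0, 0, 1, 0, 0]
Positions: 0 1 2 3 4
Values:    0 0 1 0 0
Head at position 3
tape[3] = 0

0


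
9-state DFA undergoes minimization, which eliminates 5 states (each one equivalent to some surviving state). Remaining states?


Original DFA: 9 states
Redundant states removed: 5
Minimized states = original - removed
= 9 - 5
= 4

4


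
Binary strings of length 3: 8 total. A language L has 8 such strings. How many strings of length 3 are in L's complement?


Alphabet: {0,1}
String length: 3
Total strings of length 3 = 2^3 = 8
Strings in L = 8
Complement = total - |L|
= 8 - 8
= 0

0


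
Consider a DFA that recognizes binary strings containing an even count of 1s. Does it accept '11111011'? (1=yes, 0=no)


DFA has 2 states: q_even (start, accept=yes) and q_odd
Processing string '11111011' character by character:
  Position 0: read '1', 1-count=1 -> q_odd
  Position 1: read '1', 1-count=2 -> q_even
  Position 2: read '1', 1-count=3 -> q_odd
  Position 3: read '1', 1-count=4 -> q_even
  Position 4: read '1', 1-count=5 -> q_odd
  Position 5: read '0', 1-count=5 -> q_odd (no change)
  Position 6: read '1', 1-count=6 -> q_even
  Position 7: read '1', 1-count=7 -> q_odd
Final state: q_odd, total 1s = 7 (odd); the DFA requires an even count -> reject

0


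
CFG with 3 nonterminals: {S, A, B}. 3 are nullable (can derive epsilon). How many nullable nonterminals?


Nonterminals: {S, A, B}
A nonterminal is nullable if it can derive epsilon
Counting nullable nonterminals: 3
Total nullable = 3

3


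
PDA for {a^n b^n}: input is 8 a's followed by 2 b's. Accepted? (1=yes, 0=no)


Language requires equal numbers of a's and b's
PDA pushes for each 'a', pops for each 'b'
Number of a's = 8
Number of b's = 2
8 != 2 -> Reject

0


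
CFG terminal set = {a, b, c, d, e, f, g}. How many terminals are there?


Terminal symbols: a, b, c, d, e, f, g
Counting each: a (#1), b (#2), c (#3), d (#4), e (#5), f (#6), g (#7)
Total = 7

7


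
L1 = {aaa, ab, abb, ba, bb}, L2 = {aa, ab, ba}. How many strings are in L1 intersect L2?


L1 = {aaa, ab, abb, ba, bb}
L2 = {aa, ab, ba}
Checking each string in L1 against L2:
  'aaa': in L2? No
  'ab': in L2? Yes
  'abb': in L2? No
  'ba': in L2? Yes
  'bb': in L2? No
Intersection = {ab, ba}
|L1 ∩ L2| = 2

2


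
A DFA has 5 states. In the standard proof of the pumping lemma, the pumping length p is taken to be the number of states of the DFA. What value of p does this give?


Pumping lemma for regular languages (standard proof):
Take p = |Q|, the number of DFA states.
Any string of length >= |Q| passes through |Q|+1 states while reading its first |Q| symbols,
so by pigeonhole some state repeats, giving the loop that can be pumped.
Here |Q| = 5
Therefore the proof uses p = 5

5


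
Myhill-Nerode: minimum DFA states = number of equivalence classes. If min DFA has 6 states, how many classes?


Myhill-Nerode theorem:
Number of equivalence classes = number of states in minimal DFA
Minimal DFA states = 6
Therefore equivalence classes = 6

6


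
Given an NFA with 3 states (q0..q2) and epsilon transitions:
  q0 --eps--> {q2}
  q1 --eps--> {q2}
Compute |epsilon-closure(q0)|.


Starting from q0
Initialize closure = {q0}
Follow epsilon from q0 -> add q2
Final closure: {q0, q2}
Size = 2

2


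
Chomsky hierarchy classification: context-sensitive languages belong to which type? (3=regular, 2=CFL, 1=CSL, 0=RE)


Chomsky hierarchy levels:
  Type 3: Regular (DFA/NFA/regex)
  Type 2: Context-free (PDA)
  Type 1: Context-sensitive
  Type 0: Recursively enumerable (TM)
'context-sensitive' corresponds to Type 1

1


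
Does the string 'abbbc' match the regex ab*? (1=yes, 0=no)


Pattern: ab*
String: 'abbbc'
Pattern requires: exactly one 'a' followed by zero or more 'b's
First char is 'a' -> OK
Rest 'bbbc': all b's? No
Result: 0

0


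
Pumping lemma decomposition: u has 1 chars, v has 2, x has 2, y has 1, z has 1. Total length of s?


|s| = |u| + |v| + |x| + |y| + |z|
= 1 + 2 + 2 + 1 + 1
= 3 + 2 + 2
= 5 + 2
= 7

7


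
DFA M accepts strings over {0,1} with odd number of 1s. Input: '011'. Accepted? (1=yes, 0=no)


DFA has 2 states: q_even (start, accept=no) and q_odd
Processing string '011' character by character:
  Position 0: read '0', 1-count=0 -> q_even (no change)
  Position 1: read '1', 1-count=1 -> q_odd
  Position 2: read '1', 1-count=2 -> q_even
Final state: q_even, total 1s = 2 (even); the DFA requires an odd count -> reject

0


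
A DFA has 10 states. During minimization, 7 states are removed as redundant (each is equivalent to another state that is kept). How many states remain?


Original DFA: 10 states
Redundant states removed: 7
Minimized states = original - removed
= 10 - 7
= 3

3


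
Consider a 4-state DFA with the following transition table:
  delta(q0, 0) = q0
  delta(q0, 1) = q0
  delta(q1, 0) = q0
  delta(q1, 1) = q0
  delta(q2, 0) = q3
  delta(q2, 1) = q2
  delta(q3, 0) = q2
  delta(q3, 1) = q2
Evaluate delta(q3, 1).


Looking up transition function:
delta(q3, 1) in the table
Row: q3, Column: 1
Result: q2

q2


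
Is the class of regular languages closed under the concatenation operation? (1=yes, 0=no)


Regular languages are closed under:
- Union (DFA product construction)
- Intersection (DFA product construction)
- Complement (swap accept/reject states)
- Concatenation (NFA construction)
- Kleene star (NFA construction)
concatenation is in this list
Therefore: closed

1


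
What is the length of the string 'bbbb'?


String: 'bbbb'
Counting characters:
  'b' appears 4 time(s)
Total length = 0 + 4 = 4

4


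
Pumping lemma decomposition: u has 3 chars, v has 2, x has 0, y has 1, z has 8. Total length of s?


|s| = |u| + |v| + |x| + |y| + |z|
= 3 + 2 + 0 + 1 + 8
= 5 + 0 + 9
= 5 + 9
= 14

14


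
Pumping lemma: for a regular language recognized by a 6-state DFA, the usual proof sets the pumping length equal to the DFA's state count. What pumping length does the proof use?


Pumping lemma for regular languages (standard proof):
Take p = |Q|, the number of DFA states.
Any string of length >= |Q| passes through |Q|+1 states while reading its first |Q| symbols,
so by pigeonhole some state repeats, giving the loop that can be pumped.
Here |Q| = 6
Therefore the proof uses p = 6

6


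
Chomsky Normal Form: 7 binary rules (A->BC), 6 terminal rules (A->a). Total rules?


CNF allows two rule forms:
  A -> BC (binary): 7 rules
  A -> a (terminal): 6 rules
Total = 7 + 6 = 13

13


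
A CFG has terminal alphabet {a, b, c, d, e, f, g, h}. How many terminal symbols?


Terminal symbols: a, b, c, d, e, f, g, h
Counting each: a (#1), b (#2), c (#3), d (#4), e (#5), f (#6), g (#7), h (#8)
Total = 8

8


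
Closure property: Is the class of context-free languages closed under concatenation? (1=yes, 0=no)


CFL closure properties:
  Closed under: union, concatenation, Kleene star
  NOT closed under: intersection, complement
Operation 'concatenation' is in closed list -> Yes (closed)

1


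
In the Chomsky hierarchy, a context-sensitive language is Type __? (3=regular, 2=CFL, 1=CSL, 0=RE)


Chomsky hierarchy levels:
  Type 3: Regular (DFA/NFA/regex)
  Type 2: Context-free (PDA)
  Type 1: Context-sensitive
  Type 0: Recursively enumerable (TM)
'context-sensitive' corresponds to Type 1

1


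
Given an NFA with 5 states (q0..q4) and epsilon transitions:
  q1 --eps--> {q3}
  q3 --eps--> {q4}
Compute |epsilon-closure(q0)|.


Starting from q0
Initialize closure = {q0}
q0 has no outgoing epsilon transitions -> nothing to add
Final closure: {q0}
Size = 1

1


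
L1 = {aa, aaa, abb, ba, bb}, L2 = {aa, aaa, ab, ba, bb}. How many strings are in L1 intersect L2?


L1 = {aa, aaa, abb, ba, bb}
L2 = {aa, aaa, ab, ba, bb}
Checking each string in L1 against L2:
  'aa': in L2? Yes
  'aaa': in L2? Yes
  'abb': in L2? No
  'ba': in L2? Yes
  'bb': in L2? Yes
Intersection = {aa, aaa, ba, bb}
|L1 ∩ L2| = 4

4


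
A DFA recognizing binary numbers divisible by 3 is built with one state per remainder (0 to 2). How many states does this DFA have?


Divisibility by 3 is tracked via the remainder mod 3: 0, 1, ..., 2
The construction assigns one state to each remainder
Number of remainders = 3

3


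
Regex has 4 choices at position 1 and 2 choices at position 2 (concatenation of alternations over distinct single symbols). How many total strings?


First group: 4 alternatives
Second group: 2 alternatives
Concatenation: each choice from group 1 pairs with each from group 2
Total = 4 x 2 = 8

8


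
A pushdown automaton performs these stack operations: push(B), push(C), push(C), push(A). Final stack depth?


Tracing stack operations:
  push(B) -> stack = [B], depth=1
  push(C) -> stack = [B,C], depth=2
  push(C) -> stack = [B,C,C], depth=3
  push(A) -> stack = [B,C,C,A], depth=4
Final depth = 4

4


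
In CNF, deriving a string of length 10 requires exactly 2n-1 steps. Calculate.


Chomsky Normal Form derivation:
String length n = 10
Each step either:
  - Splits a nonterminal into two (n-1 such steps)
  - Converts a nonterminal to terminal (n such steps)
Total = (n-1) + n = 2n - 1
= 2(10) - 1
= 20 - 1
= 19

19


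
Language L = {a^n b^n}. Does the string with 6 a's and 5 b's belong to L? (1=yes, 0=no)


Language requires equal numbers of a's and b's
PDA pushes for each 'a', pops for each 'b'
Number of a's = 6
Number of b's = 5
6 != 5 -> Reject

0


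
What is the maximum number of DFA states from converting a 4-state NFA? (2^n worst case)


NFA has 4 states
Subset construction: each DFA state = subset of NFA states
Maximum subsets = 2^4
2^4 = 16

16


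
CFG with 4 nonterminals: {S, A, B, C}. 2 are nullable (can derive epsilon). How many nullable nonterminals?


Nonterminals: {S, A, B, C}
A nonterminal is nullable if it can derive epsilon
Counting nullable nonterminals: 2
Total nullable = 2

2


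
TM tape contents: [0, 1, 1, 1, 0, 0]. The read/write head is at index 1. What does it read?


Tape: [0, 1, 1, 1, 0, 0]
Positions: 0 1 2 3 4 5
Values:    0 1 1 1 0 0
Head at position 1
tape[1] = 1

1


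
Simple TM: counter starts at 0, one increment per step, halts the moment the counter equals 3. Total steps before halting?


Counter starts at 0. Counting sequence:
  Step 1: counter = 1
  Step 2: counter = 2
  Step 3: counter = 3
Counter reached 3 -> halt
Total steps = 3

3


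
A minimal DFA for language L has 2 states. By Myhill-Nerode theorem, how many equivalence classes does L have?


Myhill-Nerode theorem:
Number of equivalence classes = number of states in minimal DFA
Minimal DFA states = 2
Therefore equivalence classes = 2

2


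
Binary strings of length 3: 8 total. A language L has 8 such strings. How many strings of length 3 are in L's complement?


Alphabet: {0,1}
String length: 3
Total strings of length 3 = 2^3 = 8
Strings in L = 8
Complement = total - |L|
= 8 - 8
= 0

0


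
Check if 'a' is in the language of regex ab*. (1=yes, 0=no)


Pattern: ab*
String: 'a'
Pattern requires: exactly one 'a' followed by zero or more 'b's
First char is 'a' -> OK
Rest '': all b's? Yes
Result: 1

1


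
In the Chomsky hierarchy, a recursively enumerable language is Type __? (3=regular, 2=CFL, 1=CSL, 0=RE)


Chomsky hierarchy levels:
  Type 3: Regular (DFA/NFA/regex)
  Type 2: Context-free (PDA)
  Type 1: Context-sensitive
  Type 0: Recursively enumerable (TM)
'recursively enumerable' corresponds to Type 0

0


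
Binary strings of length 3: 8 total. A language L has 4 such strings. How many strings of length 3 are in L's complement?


Alphabet: {0,1}
String length: 3
Total strings of length 3 = 2^3 = 8
Strings in L = 4
Complement = total - |L|
= 8 - 4
= 4

4


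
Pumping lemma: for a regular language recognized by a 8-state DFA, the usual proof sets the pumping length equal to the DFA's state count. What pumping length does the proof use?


Pumping lemma for regular languages (standard proof):
Take p = |Q|, the number of DFA states.
Any string of length >= |Q| passes through |Q|+1 states while reading its first |Q| symbols,
so by pigeonhole some state repeats, giving the loop that can be pumped.
Here |Q| = 8
Therefore the proof uses p = 8

8


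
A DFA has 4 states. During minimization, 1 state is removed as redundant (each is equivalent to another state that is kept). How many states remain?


Original DFA: 4 states
Redundant states removed: 1
Minimized states = original - removed
= 4 - 1
= 3

3


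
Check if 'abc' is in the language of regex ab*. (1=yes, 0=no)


Pattern: ab*
String: 'abc'
Pattern requires: exactly one 'a' followed by zero or more 'b's
First char is 'a' -> OK
Rest 'bc': all b's? No
Result: 0

0


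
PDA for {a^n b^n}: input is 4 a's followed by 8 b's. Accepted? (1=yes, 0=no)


Language requires equal numbers of a's and b's
PDA pushes for each 'a', pops for each 'b'
Number of a's = 4
Number of b's = 8
4 != 8 -> Reject

0


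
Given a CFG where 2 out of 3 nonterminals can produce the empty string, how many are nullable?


Nonterminals: {S, A, B}
A nonterminal is nullable if it can derive epsilon
Counting nullable nonterminals: 2
Total nullable = 2

2


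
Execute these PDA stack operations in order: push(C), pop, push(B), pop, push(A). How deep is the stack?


Tracing stack operations:
  push(C) -> stack = [C], depth=1
  pop -> removed C, stack = [], depth=0
  push(B) -> stack = [B], depth=1
  pop -> removed B, stack = [], depth=0
  push(A) -> stack = [A], depth=1
Final depth = 1

1


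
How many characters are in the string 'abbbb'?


String: 'abbbb'
Counting characters:
  'a' appears 1 time(s)
  'b' appears 4 time(s)
Total length = 1 + 4 = 5

5


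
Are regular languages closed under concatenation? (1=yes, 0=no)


Regular languages are closed under all standard operations:
- Union: Yes (product construction)
- Intersection: Yes (product construction)
- Complement: Yes (swap accept/reject)
- Concatenation: Yes (NFA construction)
Operation: concatenation -> Closed

1


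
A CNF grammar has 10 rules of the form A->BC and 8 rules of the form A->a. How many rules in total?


CNF allows two rule forms:
  A -> BC (binary): 10 rules
  A -> a (terminal): 8 rules
Total = 10 + 8 = 18

18


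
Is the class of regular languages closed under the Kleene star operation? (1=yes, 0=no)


Regular languages are closed under:
- Union (DFA product construction)
- Intersection (DFA product construction)
- Complement (swap accept/reject states)
- Concatenation (NFA construction)
- Kleene star (NFA construction)
Kleene star is in this list
Therefore: closed

1


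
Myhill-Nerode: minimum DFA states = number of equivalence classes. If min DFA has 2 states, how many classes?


Myhill-Nerode theorem:
Number of equivalence classes = number of states in minimal DFA
Minimal DFA states = 2
Therefore equivalence classes = 2

2


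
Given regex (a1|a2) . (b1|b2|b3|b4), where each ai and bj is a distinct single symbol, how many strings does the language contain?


First group: 2 alternatives
Second group: 4 alternatives
Concatenation: each choice from group 1 pairs with each from group 2
Total = 2 x 4 = 8

8


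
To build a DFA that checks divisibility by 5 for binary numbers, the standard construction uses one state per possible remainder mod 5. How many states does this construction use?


Divisibility by 5 is tracked via the remainder mod 5: 0, 1, ..., 4
The construction assigns one state to each remainder
Number of remainders = 5

5


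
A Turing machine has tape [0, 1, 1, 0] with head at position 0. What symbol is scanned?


Tape: [0, 1, 1, 0]
Positions: 0 1 2 3
Values:    0 1 1 0
Head at position 0
tape[0] = 0

0


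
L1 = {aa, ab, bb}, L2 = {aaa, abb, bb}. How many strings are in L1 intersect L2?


L1 = {aa, ab, bb}
L2 = {aaa, abb, bb}
Checking each string in L1 against L2:
  'aa': in L2? No
  'ab': in L2? No
  'bb': in L2? Yes
Intersection = {bb}
|L1 ∩ L2| = 1

1


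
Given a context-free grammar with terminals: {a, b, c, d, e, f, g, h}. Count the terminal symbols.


Terminal symbols: a, b, c, d, e, f, g, h
Counting each: a (#1), b (#2), c (#3), d (#4), e (#5), f (#6), g (#7), h (#8)
Total = 8

8


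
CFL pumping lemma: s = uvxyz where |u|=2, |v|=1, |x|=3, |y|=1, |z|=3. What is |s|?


|s| = |u| + |v| + |x| + |y| + |z|
= 2 + 1 + 3 + 1 + 3
= 3 + 3 + 4
= 6 + 4
= 10

10


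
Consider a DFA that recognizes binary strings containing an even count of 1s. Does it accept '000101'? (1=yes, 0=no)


DFA has 2 states: q_even (start, accept=yes) and q_odd
Processing string '000101' character by character:
  Position 0: read '0', 1-count=0 -> q_even (no change)
  Position 1: read '0', 1-count=0 -> q_even (no change)
  Position 2: read '0', 1-count=0 -> q_even (no change)
  Position 3: read '1', 1-count=1 -> q_odd
  Position 4: read '0', 1-count=1 -> q_odd (no change)
  Position 5: read '1', 1-count=2 -> q_even
Final state: q_even, total 1s = 2 (even); the DFA requires an even count -> accept

1


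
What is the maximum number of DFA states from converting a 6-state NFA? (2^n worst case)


NFA has 6 states
Subset construction: each DFA state = subset of NFA states
Maximum subsets = 2^6
2^6 = 64

64


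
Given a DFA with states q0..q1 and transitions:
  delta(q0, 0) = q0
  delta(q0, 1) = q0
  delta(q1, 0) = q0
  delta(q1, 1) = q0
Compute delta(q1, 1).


Looking up transition function:
delta(q1, 1) in the table
Row: q1, Column: 1
Result: q0

q0


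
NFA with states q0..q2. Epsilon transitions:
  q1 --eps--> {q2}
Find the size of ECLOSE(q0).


Starting from q0
Initialize closure = {q0}
q0 has no outgoing epsilon transitions -> nothing to add
Final closure: {q0}
Size = 1

1


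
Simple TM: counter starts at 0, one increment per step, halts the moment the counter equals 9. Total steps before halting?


Counter starts at 0. Counting sequence:
  Step 1: counter = 1
  Step 2: counter = 2
  Step 3: counter = 3
  Step 4: counter = 4
  Step 5: counter = 5
  Step 6: counter = 6
  ...
  Step 9: counter = 9
Counter reached 9 -> halt
Total steps = 9

9


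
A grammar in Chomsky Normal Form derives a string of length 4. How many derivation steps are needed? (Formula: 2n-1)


Chomsky Normal Form derivation:
String length n = 4
Each step either:
  - Splits a nonterminal into two (n-1 such steps)
  - Converts a nonterminal to terminal (n such steps)
Total = (n-1) + n = 2n - 1
= 2(4) - 1
= 8 - 1
= 7

7


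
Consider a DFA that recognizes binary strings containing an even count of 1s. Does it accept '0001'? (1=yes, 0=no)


DFA has 2 states: q_even (start, accept=yes) and q_odd
Processing string '0001' character by character:
  Position 0: read '0', 1-count=0 -> q_even (no change)
  Position 1: read '0', 1-count=0 -> q_even (no change)
  Position 2: read '0', 1-count=0 -> q_even (no change)
  Position 3: read '1', 1-count=1 -> q_odd
Final state: q_odd, total 1s = 1 (odd); the DFA requires an even count -> reject

0


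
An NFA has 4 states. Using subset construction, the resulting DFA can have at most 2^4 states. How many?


NFA has 4 states
Subset construction: each DFA state = subset of NFA states
Maximum subsets = 2^4
2^4 = 16

16


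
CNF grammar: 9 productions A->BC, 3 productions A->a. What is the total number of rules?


CNF allows two rule forms:
  A -> BC (binary): 9 rules
  A -> a (terminal): 3 rules
Total = 9 + 3 = 12

12


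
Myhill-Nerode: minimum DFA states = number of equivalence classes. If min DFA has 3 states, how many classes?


Myhill-Nerode theorem:
Number of equivalence classes = number of states in minimal DFA
Minimal DFA states = 3
Therefore equivalence classes = 3

3


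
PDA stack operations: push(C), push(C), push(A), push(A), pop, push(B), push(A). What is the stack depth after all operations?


Tracing stack operations:
  push(C) -> stack = [C], depth=1
  push(C) -> stack = [C,C], depth=2
  push(A) -> stack = [C,C,A], depth=3
  push(A) -> stack = [C,C,A,A], depth=4
  pop -> removed A, stack = [C,C,A], depth=3
  push(B) -> stack = [C,C,A,B], depth=4
  push(A) -> stack = [C,C,A,B,A], depth=5
Final depth = 5

5


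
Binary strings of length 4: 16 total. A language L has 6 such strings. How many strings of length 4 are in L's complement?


Alphabet: {0,1}
String length: 4
Total strings of length 4 = 2^4 = 16
Strings in L = 6
Complement = total - |L|
= 16 - 6
= 10

10


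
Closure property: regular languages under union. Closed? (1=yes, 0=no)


Regular languages are closed under:
- Union (DFA product construction)
- Intersection (DFA product construction)
- Complement (swap accept/reject states)
- Concatenation (NFA construction)
- Kleene star (NFA construction)
union is in this list
Therefore: closed

1


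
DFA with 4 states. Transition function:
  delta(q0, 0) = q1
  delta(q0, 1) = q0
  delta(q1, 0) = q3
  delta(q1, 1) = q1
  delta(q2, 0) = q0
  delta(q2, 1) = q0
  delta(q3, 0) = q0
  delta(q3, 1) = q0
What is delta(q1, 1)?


Looking up transition function:
delta(q1, 1) in the table
Row: q1, Column: 1
Result: q1

q1


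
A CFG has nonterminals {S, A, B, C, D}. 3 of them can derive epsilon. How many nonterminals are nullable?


Nonterminals: {S, A, B, C, D}
A nonterminal is nullable if it can derive epsilon
Counting nullable nonterminals: 3
Total nullable = 3

3


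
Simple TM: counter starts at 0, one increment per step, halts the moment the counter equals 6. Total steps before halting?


Counter starts at 0. Counting sequence:
  Step 1: counter = 1
  Step 2: counter = 2
  Step 3: counter = 3
  Step 4: counter = 4
  Step 5: counter = 5
  Step 6: counter = 6
Counter reached 6 -> halt
Total steps = 6

6


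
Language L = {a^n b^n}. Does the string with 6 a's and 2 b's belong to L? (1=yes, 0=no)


Language requires equal numbers of a's and b's
PDA pushes for each 'a', pops for each 'b'
Number of a's = 6
Number of b's = 2
6 != 2 -> Reject

0


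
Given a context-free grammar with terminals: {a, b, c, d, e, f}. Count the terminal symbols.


Terminal symbols: a, b, c, d, e, f
Counting each: a (#1), b (#2), c (#3), d (#4), e (#5), f (#6)
Total = 6

6


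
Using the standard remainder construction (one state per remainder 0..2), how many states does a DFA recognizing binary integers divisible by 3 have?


Divisibility by 3 is tracked via the remainder mod 3: 0, 1, ..., 2
The construction assigns one state to each remainder
Number of remainders = 3

3


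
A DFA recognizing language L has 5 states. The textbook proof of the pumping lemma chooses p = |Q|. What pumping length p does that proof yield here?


Pumping lemma for regular languages (standard proof):
Take p = |Q|, the number of DFA states.
Any string of length >= |Q| passes through |Q|+1 states while reading its first |Q| symbols,
so by pigeonhole some state repeats, giving the loop that can be pumped.
Here |Q| = 5
Therefore the proof uses p = 5

5


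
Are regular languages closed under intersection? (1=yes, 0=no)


Regular languages are closed under all standard operations:
- Union: Yes (product construction)
- Intersection: Yes (product construction)
- Complement: Yes (swap accept/reject)
- Concatenation: Yes (NFA construction)
Operation: intersection -> Closed

1


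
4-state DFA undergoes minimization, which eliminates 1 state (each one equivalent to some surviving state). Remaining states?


Original DFA: 4 states
Redundant states removed: 1
Minimized states = original - removed
= 4 - 1
= 3

3


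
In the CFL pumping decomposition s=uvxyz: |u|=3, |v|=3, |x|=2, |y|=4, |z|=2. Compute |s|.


|s| = |u| + |v| + |x| + |y| + |z|
= 3 + 3 + 2 + 4 + 2
= 6 + 2 + 6
= 8 + 6
= 14

14


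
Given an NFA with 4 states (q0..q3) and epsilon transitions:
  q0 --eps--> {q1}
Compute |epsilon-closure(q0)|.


Starting from q0
Initialize closure = {q0}
Follow epsilon from q0 -> add q1
Final closure: {q0, q1}
Size = 2

2


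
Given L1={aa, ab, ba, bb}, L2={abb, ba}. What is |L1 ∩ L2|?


L1 = {aa, ab, ba, bb}
L2 = {abb, ba}
Checking each string in L1 against L2:
  'aa': in L2? No
  'ab': in L2? No
  'ba': in L2? Yes
  'bb': in L2? No
Intersection = {ba}
|L1 ∩ L2| = 1

1


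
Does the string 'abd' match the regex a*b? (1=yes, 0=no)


Pattern: a*b
String: 'abd'
Pattern requires: zero or more 'a's followed by exactly one 'b'
Found 1 leading 'a's
Remaining: 'bd'
Remaining is not 'b' -> no match
Result: 0

0


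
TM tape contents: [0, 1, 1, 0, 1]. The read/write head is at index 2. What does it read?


Tape: [0, 1, 1, 0, 1]
Positions: 0 1 2 3 4
Values:    0 1 1 0 1
Head at position 2
tape[2] = 1

1


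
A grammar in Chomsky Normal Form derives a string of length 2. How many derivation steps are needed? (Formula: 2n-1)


Chomsky Normal Form derivation:
String length n = 2
Each step either:
  - Splits a nonterminal into two (n-1 such steps)
  - Converts a nonterminal to terminal (n such steps)
Total = (n-1) + n = 2n - 1
= 2(2) - 1
= 4 - 1
= 3

3


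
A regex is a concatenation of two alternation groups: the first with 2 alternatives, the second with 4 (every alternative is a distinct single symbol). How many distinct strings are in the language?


First group: 2 alternatives
Second group: 4 alternatives
Concatenation: each choice from group 1 pairs with each from group 2
Total = 2 x 4 = 8

8


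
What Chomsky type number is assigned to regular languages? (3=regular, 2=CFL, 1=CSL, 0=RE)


Chomsky hierarchy levels:
  Type 3: Regular (DFA/NFA/regex)
  Type 2: Context-free (PDA)
  Type 1: Context-sensitive
  Type 0: Recursively enumerable (TM)
'regular' corresponds to Type 3

3


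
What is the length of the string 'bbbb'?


String: 'bbbb'
Counting characters:
  'b' appears 4 time(s)
Total length = 0 + 4 = 4

4


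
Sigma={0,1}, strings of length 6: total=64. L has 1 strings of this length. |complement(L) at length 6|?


Alphabet: {0,1}
String length: 6
Total strings of length 6 = 2^6 = 64
Strings in L = 1
Complement = total - |L|
= 64 - 1
= 63

63


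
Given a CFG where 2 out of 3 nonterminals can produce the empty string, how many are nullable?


Nonterminals: {S, A, B}
A nonterminal is nullable if it can derive epsilon
Counting nullable nonterminals: 2
Total nullable = 2

2


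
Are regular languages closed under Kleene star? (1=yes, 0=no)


Regular languages are closed under:
- Union (DFA product construction)
- Intersection (DFA product construction)
- Complement (swap accept/reject states)
- Concatenation (NFA construction)
- Kleene star (NFA construction)
Kleene star is in this list
Therefore: closed

1


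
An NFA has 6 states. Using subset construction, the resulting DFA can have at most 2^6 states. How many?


NFA has 6 states
Subset construction: each DFA state = subset of NFA states
Maximum subsets = 2^6
2^6 = 64

64


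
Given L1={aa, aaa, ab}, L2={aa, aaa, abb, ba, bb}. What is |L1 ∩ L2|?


L1 = {aa, aaa, ab}
L2 = {aa, aaa, abb, ba, bb}
Checking each string in L1 against L2:
  'aa': in L2? Yes
  'aaa': in L2? Yes
  'ab': in L2? No
Intersection = {aa, aaa}
|L1 ∩ L2| = 2

2


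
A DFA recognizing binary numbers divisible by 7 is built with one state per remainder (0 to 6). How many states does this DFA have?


Divisibility by 7 is tracked via the remainder mod 7: 0, 1, ..., 6
The construction assigns one state to each remainder
Number of remainders = 7

7


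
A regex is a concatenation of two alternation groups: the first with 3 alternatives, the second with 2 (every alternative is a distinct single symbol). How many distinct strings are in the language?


First group: 3 alternatives
Second group: 2 alternatives
Concatenation: each choice from group 1 pairs with each from group 2
Total = 3 x 2 = 6

6


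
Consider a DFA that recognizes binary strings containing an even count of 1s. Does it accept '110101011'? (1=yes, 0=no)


DFA has 2 states: q_even (start, accept=yes) and q_odd
Processing string '110101011' character by character:
  Position 0: read '1', 1-count=1 -> q_odd
  Position 1: read '1', 1-count=2 -> q_even
  Position 2: read '0', 1-count=2 -> q_even (no change)
  Position 3: read '1', 1-count=3 -> q_odd
  Position 4: read '0', 1-count=3 -> q_odd (no change)
  Position 5: read '1', 1-count=4 -> q_even
  Position 6: read '0', 1-count=4 -> q_even (no change)
  Position 7: read '1', 1-count=5 -> q_odd
  Position 8: read '1', 1-count=6 -> q_even
Final state: q_even, total 1s = 6 (even); the DFA requires an even count -> accept

1


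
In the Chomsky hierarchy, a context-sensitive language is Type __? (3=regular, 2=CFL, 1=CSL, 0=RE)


Chomsky hierarchy levels:
  Type 3: Regular (DFA/NFA/regex)
  Type 2: Context-free (PDA)
  Type 1: Context-sensitive
  Type 0: Recursively enumerable (TM)
'context-sensitive' corresponds to Type 1

1


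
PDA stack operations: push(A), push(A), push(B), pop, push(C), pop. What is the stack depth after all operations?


Tracing stack operations:
  push(A) -> stack = [A], depth=1
  push(A) -> stack = [A,A], depth=2
  push(B) -> stack = [A,A,B], depth=3
  pop -> removed B, stack = [A,A], depth=2
  push(C) -> stack = [A,A,C], depth=3
  pop -> removed C, stack = [A,A], depth=2
Final depth = 2

2


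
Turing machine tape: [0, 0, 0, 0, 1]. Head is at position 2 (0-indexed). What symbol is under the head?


Tape: [0, 0, 0, 0, 1]
Positions: 0 1 2 3 4
Values:    0 0 0 0 1
Head at position 2
tape[2] = 0

0


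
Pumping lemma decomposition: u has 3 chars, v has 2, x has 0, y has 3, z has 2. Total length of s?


|s| = |u| + |v| + |x| + |y| + |z|
= 3 + 2 + 0 + 3 + 2
= 5 + 0 + 5
= 5 + 5
= 10

10


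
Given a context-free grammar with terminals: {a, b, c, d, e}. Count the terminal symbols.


Terminal symbols: a, b, c, d, e
Counting each: a (#1), b (#2), c (#3), d (#4), e (#5)
Total = 5

5


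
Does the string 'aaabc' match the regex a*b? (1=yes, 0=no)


Pattern: a*b
String: 'aaabc'
Pattern requires: zero or more 'a's followed by exactly one 'b'
Found 3 leading 'a's
Remaining: 'bc'
Remaining is not 'b' -> no match
Result: 0

0


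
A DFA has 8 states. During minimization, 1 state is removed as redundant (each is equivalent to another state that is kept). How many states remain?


Original DFA: 8 states
Redundant states removed: 1
Minimized states = original - removed
= 8 - 1
= 7

7


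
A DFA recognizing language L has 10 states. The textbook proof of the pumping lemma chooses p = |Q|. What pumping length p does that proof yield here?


Pumping lemma for regular languages (standard proof):
Take p = |Q|, the number of DFA states.
Any string of length >= |Q| passes through |Q|+1 states while reading its first |Q| symbols,
so by pigeonhole some state repeats, giving the loop that can be pumped.
Here |Q| = 10
Therefore the proof uses p = 10

10


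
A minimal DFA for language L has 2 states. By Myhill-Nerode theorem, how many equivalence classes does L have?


Myhill-Nerode theorem:
Number of equivalence classes = number of states in minimal DFA
Minimal DFA states = 2
Therefore equivalence classes = 2

2


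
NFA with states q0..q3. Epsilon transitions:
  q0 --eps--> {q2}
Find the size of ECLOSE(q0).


Starting from q0
Initialize closure = {q0}
Follow epsilon from q0 -> add q2
Final closure: {q0, q2}
Size = 2

2


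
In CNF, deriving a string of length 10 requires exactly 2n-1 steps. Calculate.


Chomsky Normal Form derivation:
String length n = 10
Each step either:
  - Splits a nonterminal into two (n-1 such steps)
  - Converts a nonterminal to terminal (n such steps)
Total = (n-1) + n = 2n - 1
= 2(10) - 1
= 20 - 1
= 19

19


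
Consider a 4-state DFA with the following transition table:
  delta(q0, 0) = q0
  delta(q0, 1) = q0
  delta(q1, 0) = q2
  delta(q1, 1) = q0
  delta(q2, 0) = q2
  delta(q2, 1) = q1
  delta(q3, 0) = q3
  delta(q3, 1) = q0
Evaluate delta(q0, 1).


Looking up transition function:
delta(q0, 1) in the table
Row: q0, Column: 1
Result: q0

q0


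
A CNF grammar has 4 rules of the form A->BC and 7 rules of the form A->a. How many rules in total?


CNF allows two rule forms:
  A -> BC (binary): 4 rules
  A -> a (terminal): 7 rules
Total = 4 + 7 = 11

11
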